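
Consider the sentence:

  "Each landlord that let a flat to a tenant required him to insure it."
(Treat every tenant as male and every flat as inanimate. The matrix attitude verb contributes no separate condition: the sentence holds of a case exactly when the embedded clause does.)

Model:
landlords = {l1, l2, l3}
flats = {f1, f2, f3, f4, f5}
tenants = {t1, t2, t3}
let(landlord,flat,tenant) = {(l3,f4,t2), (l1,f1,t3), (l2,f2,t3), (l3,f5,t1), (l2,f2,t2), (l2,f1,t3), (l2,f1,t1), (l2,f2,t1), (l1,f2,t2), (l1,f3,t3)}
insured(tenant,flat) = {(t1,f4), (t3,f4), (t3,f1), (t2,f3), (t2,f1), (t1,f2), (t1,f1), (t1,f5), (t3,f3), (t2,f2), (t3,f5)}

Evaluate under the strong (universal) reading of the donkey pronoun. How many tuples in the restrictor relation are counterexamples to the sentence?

2

"him" takes "a tenant" as antecedent and "it" takes "a flat"; both are donkey pronouns co-varying with the restrictor.
Strong reading: for every (l,f,t) with let(l,f,t), insured(t,f).
Restrictor triples: (l1,f1,t3)→insured(t3,f1) ✓  (l1,f2,t2)→insured(t2,f2) ✓  (l1,f3,t3)→insured(t3,f3) ✓  (l2,f1,t1)→insured(t1,f1) ✓  (l2,f1,t3)→insured(t3,f1) ✓  (l2,f2,t1)→insured(t1,f2) ✓  (l2,f2,t2)→insured(t2,f2) ✓  (l2,f2,t3)→insured(t3,f2) ✗  (l3,f4,t2)→insured(t2,f4) ✗  (l3,f5,t1)→insured(t1,f5) ✓
Counterexamples (restrictor triples failing the scope): 2.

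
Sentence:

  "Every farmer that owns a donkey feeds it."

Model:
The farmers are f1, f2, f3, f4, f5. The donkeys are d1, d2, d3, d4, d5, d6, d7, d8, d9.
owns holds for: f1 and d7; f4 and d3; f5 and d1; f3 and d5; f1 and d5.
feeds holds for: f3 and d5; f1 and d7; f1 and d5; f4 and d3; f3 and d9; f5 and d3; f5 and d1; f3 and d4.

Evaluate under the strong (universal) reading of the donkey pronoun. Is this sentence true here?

"it" takes "a donkey" as antecedent — a donkey pronoun bound across the clause boundary.
Strong reading: for every (f,d) with owns(f,d), feeds(f,d).
Restrictor pairs: (f1,d5) ✓  (f1,d7) ✓  (f3,d5) ✓  (f4,d3) ✓  (f5,d1) ✓
Every restrictor pair satisfies the scope.

True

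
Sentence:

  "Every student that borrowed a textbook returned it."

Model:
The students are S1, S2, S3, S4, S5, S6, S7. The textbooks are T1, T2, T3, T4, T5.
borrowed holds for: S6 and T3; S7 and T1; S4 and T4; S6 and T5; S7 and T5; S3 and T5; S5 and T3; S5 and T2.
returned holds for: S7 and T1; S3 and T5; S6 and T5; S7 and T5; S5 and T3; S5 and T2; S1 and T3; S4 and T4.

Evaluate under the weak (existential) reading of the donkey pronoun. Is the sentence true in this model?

True

"it" takes "a textbook" as antecedent — a donkey pronoun bound across the clause boundary.
Weak reading: every student s with some borrowed-textbook has at least one borrowed-textbook t such that returned(s,t).
Per student: S3:✓  S4:✓  S5:✓  S6:✓  S7:✓
Every student in the restrictor has a witness.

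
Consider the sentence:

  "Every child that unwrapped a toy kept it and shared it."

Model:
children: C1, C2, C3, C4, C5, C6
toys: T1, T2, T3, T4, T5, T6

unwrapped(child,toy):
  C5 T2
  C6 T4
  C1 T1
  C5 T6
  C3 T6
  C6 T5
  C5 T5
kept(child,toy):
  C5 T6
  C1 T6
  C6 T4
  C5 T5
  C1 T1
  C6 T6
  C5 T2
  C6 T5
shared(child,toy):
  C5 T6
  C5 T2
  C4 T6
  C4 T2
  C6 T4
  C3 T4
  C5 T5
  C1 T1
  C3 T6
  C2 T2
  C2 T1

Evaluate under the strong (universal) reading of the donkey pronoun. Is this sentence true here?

"it" takes "a toy" as antecedent — a donkey pronoun bound across the clause boundary.
Strong reading: for every (c,t) with unwrapped(c,t), kept(c,t) ∧ shared(c,t).
Restrictor pairs: (C1,T1) ✓  (C3,T6) ✗  (C5,T2) ✓  (C5,T5) ✓  (C5,T6) ✓  (C6,T4) ✓  (C6,T5) ✗
Counterexample: (C3,T6) is in unwrapped but fails the scope.

False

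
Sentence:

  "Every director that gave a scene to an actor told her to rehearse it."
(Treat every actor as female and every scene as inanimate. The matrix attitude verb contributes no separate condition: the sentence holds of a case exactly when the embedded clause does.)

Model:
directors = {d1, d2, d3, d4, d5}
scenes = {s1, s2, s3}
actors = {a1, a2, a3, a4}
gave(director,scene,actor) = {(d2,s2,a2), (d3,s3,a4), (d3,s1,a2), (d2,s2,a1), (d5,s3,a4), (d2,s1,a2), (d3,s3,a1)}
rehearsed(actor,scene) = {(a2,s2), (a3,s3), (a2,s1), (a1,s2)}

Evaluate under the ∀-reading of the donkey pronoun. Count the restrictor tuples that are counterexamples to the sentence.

"her" takes "an actor" as antecedent and "it" takes "a scene"; both are donkey pronouns co-varying with the restrictor.
Strong reading: for every (d,s,a) with gave(d,s,a), rehearsed(a,s).
Restrictor triples: (d2,s1,a2)→rehearsed(a2,s1) ✓  (d2,s2,a1)→rehearsed(a1,s2) ✓  (d2,s2,a2)→rehearsed(a2,s2) ✓  (d3,s1,a2)→rehearsed(a2,s1) ✓  (d3,s3,a1)→rehearsed(a1,s3) ✗  (d3,s3,a4)→rehearsed(a4,s3) ✗  (d5,s3,a4)→rehearsed(a4,s3) ✗
Counterexamples (restrictor triples failing the scope): 3.

3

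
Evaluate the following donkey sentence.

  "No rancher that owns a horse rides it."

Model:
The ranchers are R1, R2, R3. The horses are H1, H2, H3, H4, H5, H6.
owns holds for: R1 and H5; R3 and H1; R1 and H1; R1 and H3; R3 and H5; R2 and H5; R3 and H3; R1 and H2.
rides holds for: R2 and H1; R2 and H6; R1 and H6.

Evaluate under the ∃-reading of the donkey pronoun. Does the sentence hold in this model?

True

"it" takes "a horse" as antecedent — a donkey pronoun bound across the clause boundary.
Truth condition: for no (r,h) with owns(r,h) does rides(r,h) hold.
Restrictor pairs — does the scope hold? (R1,H1):fails  (R1,H2):fails  (R1,H3):fails  (R1,H5):fails  (R2,H5):fails  (R3,H1):fails  (R3,H3):fails  (R3,H5):fails
Scope holds for no restrictor pair, so the sentence is true.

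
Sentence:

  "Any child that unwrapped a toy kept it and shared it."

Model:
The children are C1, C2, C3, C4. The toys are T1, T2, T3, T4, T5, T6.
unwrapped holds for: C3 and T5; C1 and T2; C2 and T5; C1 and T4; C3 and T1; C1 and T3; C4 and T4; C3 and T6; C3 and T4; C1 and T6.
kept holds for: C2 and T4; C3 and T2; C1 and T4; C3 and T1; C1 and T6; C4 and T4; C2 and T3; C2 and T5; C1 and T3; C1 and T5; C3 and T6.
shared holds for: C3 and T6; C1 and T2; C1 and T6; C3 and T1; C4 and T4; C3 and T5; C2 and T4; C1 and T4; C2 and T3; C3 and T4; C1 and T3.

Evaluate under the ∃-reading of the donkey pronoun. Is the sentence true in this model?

"it" takes "a toy" as antecedent — a donkey pronoun bound across the clause boundary.
Weak reading: every child c with some unwrapped-toy has at least one unwrapped-toy t such that kept(c,t) ∧ shared(c,t).
Per child: C1:✓  C2:✗  C3:✓  C4:✓
C2 has no witness among its unwrapped-toys.

False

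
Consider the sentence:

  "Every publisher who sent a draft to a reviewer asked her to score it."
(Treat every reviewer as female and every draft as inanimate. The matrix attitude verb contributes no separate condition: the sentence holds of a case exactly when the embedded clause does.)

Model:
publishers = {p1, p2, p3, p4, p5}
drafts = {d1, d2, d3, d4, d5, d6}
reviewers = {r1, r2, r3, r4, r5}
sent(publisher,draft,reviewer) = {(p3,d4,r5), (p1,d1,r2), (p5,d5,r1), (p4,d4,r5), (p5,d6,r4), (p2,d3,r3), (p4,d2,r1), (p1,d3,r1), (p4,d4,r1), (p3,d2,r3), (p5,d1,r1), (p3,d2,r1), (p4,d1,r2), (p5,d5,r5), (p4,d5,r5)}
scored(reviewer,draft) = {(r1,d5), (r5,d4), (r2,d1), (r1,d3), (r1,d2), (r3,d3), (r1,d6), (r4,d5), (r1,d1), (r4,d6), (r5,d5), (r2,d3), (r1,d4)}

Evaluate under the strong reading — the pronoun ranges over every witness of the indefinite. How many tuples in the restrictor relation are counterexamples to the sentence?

1

"her" takes "a reviewer" as antecedent and "it" takes "a draft"; both are donkey pronouns co-varying with the restrictor.
Strong reading: for every (p,d,r) with sent(p,d,r), scored(r,d).
Restrictor triples: (p1,d1,r2)→scored(r2,d1) ✓  (p1,d3,r1)→scored(r1,d3) ✓  (p2,d3,r3)→scored(r3,d3) ✓  (p3,d2,r1)→scored(r1,d2) ✓  (p3,d2,r3)→scored(r3,d2) ✗  (p3,d4,r5)→scored(r5,d4) ✓  (p4,d1,r2)→scored(r2,d1) ✓  (p4,d2,r1)→scored(r1,d2) ✓  (p4,d4,r1)→scored(r1,d4) ✓  (p4,d4,r5)→scored(r5,d4) ✓  (p4,d5,r5)→scored(r5,d5) ✓  (p5,d1,r1)→scored(r1,d1) ✓  (p5,d5,r1)→scored(r1,d5) ✓  (p5,d5,r5)→scored(r5,d5) ✓  (p5,d6,r4)→scored(r4,d6) ✓
Counterexamples (restrictor triples failing the scope): 1.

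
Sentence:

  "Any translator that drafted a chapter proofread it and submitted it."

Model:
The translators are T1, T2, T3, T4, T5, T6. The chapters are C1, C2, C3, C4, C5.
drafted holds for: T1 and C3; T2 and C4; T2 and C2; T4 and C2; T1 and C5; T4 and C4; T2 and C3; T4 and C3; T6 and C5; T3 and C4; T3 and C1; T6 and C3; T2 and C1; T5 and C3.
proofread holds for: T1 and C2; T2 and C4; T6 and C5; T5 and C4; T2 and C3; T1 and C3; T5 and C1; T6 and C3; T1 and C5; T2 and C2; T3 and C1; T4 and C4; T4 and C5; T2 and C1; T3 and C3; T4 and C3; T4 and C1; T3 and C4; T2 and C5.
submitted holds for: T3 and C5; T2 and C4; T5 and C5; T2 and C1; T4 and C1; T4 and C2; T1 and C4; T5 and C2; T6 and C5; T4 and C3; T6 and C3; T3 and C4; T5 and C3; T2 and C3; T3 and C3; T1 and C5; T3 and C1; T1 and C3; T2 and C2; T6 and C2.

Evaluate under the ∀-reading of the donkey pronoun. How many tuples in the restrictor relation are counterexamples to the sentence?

3

"it" takes "a chapter" as antecedent — a donkey pronoun bound across the clause boundary.
Strong reading: for every (t,c) with drafted(t,c), proofread(t,c) ∧ submitted(t,c).
Restrictor pairs: (T1,C3) ✓  (T1,C5) ✓  (T2,C1) ✓  (T2,C2) ✓  (T2,C3) ✓  (T2,C4) ✓  (T3,C1) ✓  (T3,C4) ✓  (T4,C2) ✗  (T4,C3) ✓  (T4,C4) ✗  (T5,C3) ✗  (T6,C3) ✓  (T6,C5) ✓
Counterexamples (restrictor pairs failing the scope): 3.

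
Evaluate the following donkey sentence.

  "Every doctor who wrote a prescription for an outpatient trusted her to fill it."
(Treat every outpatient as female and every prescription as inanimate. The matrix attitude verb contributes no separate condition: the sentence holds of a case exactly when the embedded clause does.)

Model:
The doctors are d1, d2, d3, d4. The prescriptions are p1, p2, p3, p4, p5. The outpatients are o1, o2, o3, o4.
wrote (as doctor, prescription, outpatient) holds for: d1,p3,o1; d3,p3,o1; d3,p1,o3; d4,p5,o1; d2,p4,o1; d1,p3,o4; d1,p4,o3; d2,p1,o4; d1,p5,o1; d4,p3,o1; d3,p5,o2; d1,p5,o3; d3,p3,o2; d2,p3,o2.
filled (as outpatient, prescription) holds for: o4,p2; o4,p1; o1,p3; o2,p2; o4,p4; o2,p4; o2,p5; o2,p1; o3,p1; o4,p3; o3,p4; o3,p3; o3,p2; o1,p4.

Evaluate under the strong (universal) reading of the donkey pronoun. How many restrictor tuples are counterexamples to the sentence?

"her" takes "an outpatient" as antecedent and "it" takes "a prescription"; both are donkey pronouns co-varying with the restrictor.
Strong reading: for every (d,p,o) with wrote(d,p,o), filled(o,p).
Restrictor triples: (d1,p3,o1)→filled(o1,p3) ✓  (d1,p3,o4)→filled(o4,p3) ✓  (d1,p4,o3)→filled(o3,p4) ✓  (d1,p5,o1)→filled(o1,p5) ✗  (d1,p5,o3)→filled(o3,p5) ✗  (d2,p1,o4)→filled(o4,p1) ✓  (d2,p3,o2)→filled(o2,p3) ✗  (d2,p4,o1)→filled(o1,p4) ✓  (d3,p1,o3)→filled(o3,p1) ✓  (d3,p3,o1)→filled(o1,p3) ✓  (d3,p3,o2)→filled(o2,p3) ✗  (d3,p5,o2)→filled(o2,p5) ✓  (d4,p3,o1)→filled(o1,p3) ✓  (d4,p5,o1)→filled(o1,p5) ✗
Counterexamples (restrictor triples failing the scope): 5.

5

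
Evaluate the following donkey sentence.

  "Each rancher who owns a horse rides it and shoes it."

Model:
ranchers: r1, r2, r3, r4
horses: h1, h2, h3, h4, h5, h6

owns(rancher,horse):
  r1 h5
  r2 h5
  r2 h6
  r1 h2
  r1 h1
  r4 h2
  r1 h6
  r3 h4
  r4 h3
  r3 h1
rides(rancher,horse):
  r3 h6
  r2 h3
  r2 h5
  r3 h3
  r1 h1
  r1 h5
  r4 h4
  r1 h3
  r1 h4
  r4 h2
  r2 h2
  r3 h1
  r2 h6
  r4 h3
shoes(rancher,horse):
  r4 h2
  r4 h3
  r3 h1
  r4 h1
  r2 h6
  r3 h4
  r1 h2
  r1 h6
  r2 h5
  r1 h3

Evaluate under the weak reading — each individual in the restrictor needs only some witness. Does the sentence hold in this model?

"it" takes "a horse" as antecedent — a donkey pronoun bound across the clause boundary.
Weak reading: every rancher r with some owns-horse has at least one owns-horse h such that rides(r,h) ∧ shoes(r,h).
Per rancher: r1:✗  r2:✓  r3:✓  r4:✓
r1 has no witness among its owns-horses.

False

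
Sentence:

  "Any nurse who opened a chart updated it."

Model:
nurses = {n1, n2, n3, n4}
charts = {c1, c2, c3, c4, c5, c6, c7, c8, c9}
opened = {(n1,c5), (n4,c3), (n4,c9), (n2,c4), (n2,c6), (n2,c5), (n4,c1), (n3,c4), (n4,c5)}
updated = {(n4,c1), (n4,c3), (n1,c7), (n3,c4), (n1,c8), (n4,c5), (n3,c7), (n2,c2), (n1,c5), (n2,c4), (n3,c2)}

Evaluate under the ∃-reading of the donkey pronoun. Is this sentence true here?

True

"it" takes "a chart" as antecedent — a donkey pronoun bound across the clause boundary.
Weak reading: every nurse n with some opened-chart has at least one opened-chart c such that updated(n,c).
Per nurse: n1:✓  n2:✓  n3:✓  n4:✓
Every nurse in the restrictor has a witness.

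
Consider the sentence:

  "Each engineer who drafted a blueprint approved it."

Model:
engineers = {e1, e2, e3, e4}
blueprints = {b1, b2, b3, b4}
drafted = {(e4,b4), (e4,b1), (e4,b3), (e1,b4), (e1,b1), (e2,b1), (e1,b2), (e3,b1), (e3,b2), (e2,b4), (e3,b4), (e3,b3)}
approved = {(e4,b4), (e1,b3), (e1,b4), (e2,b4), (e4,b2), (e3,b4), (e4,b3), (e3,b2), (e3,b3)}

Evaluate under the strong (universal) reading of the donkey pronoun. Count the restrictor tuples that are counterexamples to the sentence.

"it" takes "a blueprint" as antecedent — a donkey pronoun bound across the clause boundary.
Strong reading: for every (e,b) with drafted(e,b), approved(e,b).
Restrictor pairs: (e1,b1) ✗  (e1,b2) ✗  (e1,b4) ✓  (e2,b1) ✗  (e2,b4) ✓  (e3,b1) ✗  (e3,b2) ✓  (e3,b3) ✓  (e3,b4) ✓  (e4,b1) ✗  (e4,b3) ✓  (e4,b4) ✓
Counterexamples (restrictor pairs failing the scope): 5.

5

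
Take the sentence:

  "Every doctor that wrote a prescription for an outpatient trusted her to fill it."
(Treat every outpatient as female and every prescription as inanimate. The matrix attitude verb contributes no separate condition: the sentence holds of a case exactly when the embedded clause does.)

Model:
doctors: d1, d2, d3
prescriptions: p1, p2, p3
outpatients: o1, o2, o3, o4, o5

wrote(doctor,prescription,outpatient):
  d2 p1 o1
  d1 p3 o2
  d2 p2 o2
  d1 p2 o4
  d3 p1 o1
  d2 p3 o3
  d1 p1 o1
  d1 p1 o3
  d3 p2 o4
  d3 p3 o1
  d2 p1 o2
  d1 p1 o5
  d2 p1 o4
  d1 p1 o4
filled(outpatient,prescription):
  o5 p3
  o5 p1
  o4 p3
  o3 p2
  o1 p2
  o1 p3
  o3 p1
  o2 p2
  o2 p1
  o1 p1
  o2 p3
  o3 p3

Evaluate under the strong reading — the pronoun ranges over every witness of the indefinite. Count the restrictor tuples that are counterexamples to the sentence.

"her" takes "an outpatient" as antecedent and "it" takes "a prescription"; both are donkey pronouns co-varying with the restrictor.
Strong reading: for every (d,p,o) with wrote(d,p,o), filled(o,p).
Restrictor triples: (d1,p1,o1)→filled(o1,p1) ✓  (d1,p1,o3)→filled(o3,p1) ✓  (d1,p1,o4)→filled(o4,p1) ✗  (d1,p1,o5)→filled(o5,p1) ✓  (d1,p2,o4)→filled(o4,p2) ✗  (d1,p3,o2)→filled(o2,p3) ✓  (d2,p1,o1)→filled(o1,p1) ✓  (d2,p1,o2)→filled(o2,p1) ✓  (d2,p1,o4)→filled(o4,p1) ✗  (d2,p2,o2)→filled(o2,p2) ✓  (d2,p3,o3)→filled(o3,p3) ✓  (d3,p1,o1)→filled(o1,p1) ✓  (d3,p2,o4)→filled(o4,p2) ✗  (d3,p3,o1)→filled(o1,p3) ✓
Counterexamples (restrictor triples failing the scope): 4.

4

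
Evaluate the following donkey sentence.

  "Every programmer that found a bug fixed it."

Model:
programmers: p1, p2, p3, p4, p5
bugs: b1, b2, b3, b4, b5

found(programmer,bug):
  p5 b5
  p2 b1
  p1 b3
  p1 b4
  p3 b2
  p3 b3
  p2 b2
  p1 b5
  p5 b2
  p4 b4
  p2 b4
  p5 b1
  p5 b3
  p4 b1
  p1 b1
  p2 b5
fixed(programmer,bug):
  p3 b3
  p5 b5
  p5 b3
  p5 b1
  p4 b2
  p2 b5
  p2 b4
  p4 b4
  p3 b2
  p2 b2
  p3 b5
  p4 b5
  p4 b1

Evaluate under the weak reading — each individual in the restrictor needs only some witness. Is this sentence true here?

False

"it" takes "a bug" as antecedent — a donkey pronoun bound across the clause boundary.
Weak reading: every programmer p with some found-bug has at least one found-bug b such that fixed(p,b).
Per programmer: p1:✗  p2:✓  p3:✓  p4:✓  p5:✓
p1 has no witness among its found-bugs.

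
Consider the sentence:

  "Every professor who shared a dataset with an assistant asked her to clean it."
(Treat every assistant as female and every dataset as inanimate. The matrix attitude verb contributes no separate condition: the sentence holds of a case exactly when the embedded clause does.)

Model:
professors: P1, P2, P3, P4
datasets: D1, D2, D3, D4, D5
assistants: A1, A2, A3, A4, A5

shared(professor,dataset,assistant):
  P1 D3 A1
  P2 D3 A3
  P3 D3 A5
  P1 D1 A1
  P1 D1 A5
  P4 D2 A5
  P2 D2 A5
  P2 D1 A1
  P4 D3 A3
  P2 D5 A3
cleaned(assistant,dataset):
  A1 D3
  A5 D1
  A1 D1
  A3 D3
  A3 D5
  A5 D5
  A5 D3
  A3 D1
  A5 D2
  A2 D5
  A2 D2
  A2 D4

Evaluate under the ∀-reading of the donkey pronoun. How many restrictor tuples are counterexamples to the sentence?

"her" takes "an assistant" as antecedent and "it" takes "a dataset"; both are donkey pronouns co-varying with the restrictor.
Strong reading: for every (p,d,a) with shared(p,d,a), cleaned(a,d).
Restrictor triples: (P1,D1,A1)→cleaned(A1,D1) ✓  (P1,D1,A5)→cleaned(A5,D1) ✓  (P1,D3,A1)→cleaned(A1,D3) ✓  (P2,D1,A1)→cleaned(A1,D1) ✓  (P2,D2,A5)→cleaned(A5,D2) ✓  (P2,D3,A3)→cleaned(A3,D3) ✓  (P2,D5,A3)→cleaned(A3,D5) ✓  (P3,D3,A5)→cleaned(A5,D3) ✓  (P4,D2,A5)→cleaned(A5,D2) ✓  (P4,D3,A3)→cleaned(A3,D3) ✓
Counterexamples (restrictor triples failing the scope): 0.

0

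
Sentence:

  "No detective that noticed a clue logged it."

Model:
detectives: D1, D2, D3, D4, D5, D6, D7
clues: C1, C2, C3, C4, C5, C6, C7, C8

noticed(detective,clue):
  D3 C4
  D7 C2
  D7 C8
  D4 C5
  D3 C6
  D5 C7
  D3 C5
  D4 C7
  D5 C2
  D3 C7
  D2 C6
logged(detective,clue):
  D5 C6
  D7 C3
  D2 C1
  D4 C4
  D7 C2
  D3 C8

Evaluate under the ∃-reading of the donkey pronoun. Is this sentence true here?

False

"it" takes "a clue" as antecedent — a donkey pronoun bound across the clause boundary.
Truth condition: for no (d,c) with noticed(d,c) does logged(d,c) hold.
Restrictor pairs — does the scope hold? (D2,C6):fails  (D3,C4):fails  (D3,C5):fails  (D3,C6):fails  (D3,C7):fails  (D4,C5):fails  (D4,C7):fails  (D5,C2):fails  (D5,C7):fails  (D7,C2):holds  (D7,C8):fails
Scope holds for 1 pair(s), so the sentence is false.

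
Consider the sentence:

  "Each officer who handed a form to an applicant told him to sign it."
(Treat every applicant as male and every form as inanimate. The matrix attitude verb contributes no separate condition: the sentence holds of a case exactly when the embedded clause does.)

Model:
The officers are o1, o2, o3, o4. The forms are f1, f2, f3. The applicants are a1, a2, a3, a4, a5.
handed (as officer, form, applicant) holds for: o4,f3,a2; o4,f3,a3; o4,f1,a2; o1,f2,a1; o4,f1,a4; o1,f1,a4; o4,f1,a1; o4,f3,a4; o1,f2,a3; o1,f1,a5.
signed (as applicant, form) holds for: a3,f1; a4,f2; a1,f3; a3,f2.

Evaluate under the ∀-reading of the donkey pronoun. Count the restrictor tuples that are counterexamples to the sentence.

"him" takes "an applicant" as antecedent and "it" takes "a form"; both are donkey pronouns co-varying with the restrictor.
Strong reading: for every (o,f,a) with handed(o,f,a), signed(a,f).
Restrictor triples: (o1,f1,a4)→signed(a4,f1) ✗  (o1,f1,a5)→signed(a5,f1) ✗  (o1,f2,a1)→signed(a1,f2) ✗  (o1,f2,a3)→signed(a3,f2) ✓  (o4,f1,a1)→signed(a1,f1) ✗  (o4,f1,a2)→signed(a2,f1) ✗  (o4,f1,a4)→signed(a4,f1) ✗  (o4,f3,a2)→signed(a2,f3) ✗  (o4,f3,a3)→signed(a3,f3) ✗  (o4,f3,a4)→signed(a4,f3) ✗
Counterexamples (restrictor triples failing the scope): 9.

9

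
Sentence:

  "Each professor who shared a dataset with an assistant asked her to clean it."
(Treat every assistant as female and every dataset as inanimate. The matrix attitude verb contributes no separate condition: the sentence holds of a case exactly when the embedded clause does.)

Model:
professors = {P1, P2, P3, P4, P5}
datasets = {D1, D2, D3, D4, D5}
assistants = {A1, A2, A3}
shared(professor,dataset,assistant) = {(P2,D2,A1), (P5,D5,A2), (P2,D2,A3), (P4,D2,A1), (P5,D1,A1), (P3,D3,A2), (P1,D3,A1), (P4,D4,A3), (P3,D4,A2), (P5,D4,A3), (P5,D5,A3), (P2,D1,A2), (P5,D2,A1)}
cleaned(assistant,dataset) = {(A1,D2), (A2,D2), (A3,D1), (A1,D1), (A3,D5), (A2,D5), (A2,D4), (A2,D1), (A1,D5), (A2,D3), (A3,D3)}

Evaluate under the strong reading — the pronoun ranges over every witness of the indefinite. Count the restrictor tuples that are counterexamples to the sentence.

"her" takes "an assistant" as antecedent and "it" takes "a dataset"; both are donkey pronouns co-varying with the restrictor.
Strong reading: for every (p,d,a) with shared(p,d,a), cleaned(a,d).
Restrictor triples: (P1,D3,A1)→cleaned(A1,D3) ✗  (P2,D1,A2)→cleaned(A2,D1) ✓  (P2,D2,A1)→cleaned(A1,D2) ✓  (P2,D2,A3)→cleaned(A3,D2) ✗  (P3,D3,A2)→cleaned(A2,D3) ✓  (P3,D4,A2)→cleaned(A2,D4) ✓  (P4,D2,A1)→cleaned(A1,D2) ✓  (P4,D4,A3)→cleaned(A3,D4) ✗  (P5,D1,A1)→cleaned(A1,D1) ✓  (P5,D2,A1)→cleaned(A1,D2) ✓  (P5,D4,A3)→cleaned(A3,D4) ✗  (P5,D5,A2)→cleaned(A2,D5) ✓  (P5,D5,A3)→cleaned(A3,D5) ✓
Counterexamples (restrictor triples failing the scope): 4.

4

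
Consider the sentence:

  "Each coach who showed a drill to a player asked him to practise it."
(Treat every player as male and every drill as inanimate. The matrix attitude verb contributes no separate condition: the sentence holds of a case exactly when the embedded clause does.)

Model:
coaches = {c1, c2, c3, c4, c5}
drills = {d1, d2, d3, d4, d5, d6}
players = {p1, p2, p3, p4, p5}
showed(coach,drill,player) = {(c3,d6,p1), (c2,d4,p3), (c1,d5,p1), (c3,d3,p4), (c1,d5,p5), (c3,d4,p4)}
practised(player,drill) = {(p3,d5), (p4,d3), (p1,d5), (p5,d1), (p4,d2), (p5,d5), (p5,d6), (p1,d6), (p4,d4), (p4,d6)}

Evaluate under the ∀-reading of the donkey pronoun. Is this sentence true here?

"him" takes "a player" as antecedent and "it" takes "a drill"; both are donkey pronouns co-varying with the restrictor.
Strong reading: for every (c,d,p) with showed(c,d,p), practised(p,d).
Restrictor triples: (c1,d5,p1)→practised(p1,d5) ✓  (c1,d5,p5)→practised(p5,d5) ✓  (c2,d4,p3)→practised(p3,d4) ✗  (c3,d3,p4)→practised(p4,d3) ✓  (c3,d4,p4)→practised(p4,d4) ✓  (c3,d6,p1)→practised(p1,d6) ✓
Counterexample: (c2,d4,p3) — practised(p3,d4) does not hold.

False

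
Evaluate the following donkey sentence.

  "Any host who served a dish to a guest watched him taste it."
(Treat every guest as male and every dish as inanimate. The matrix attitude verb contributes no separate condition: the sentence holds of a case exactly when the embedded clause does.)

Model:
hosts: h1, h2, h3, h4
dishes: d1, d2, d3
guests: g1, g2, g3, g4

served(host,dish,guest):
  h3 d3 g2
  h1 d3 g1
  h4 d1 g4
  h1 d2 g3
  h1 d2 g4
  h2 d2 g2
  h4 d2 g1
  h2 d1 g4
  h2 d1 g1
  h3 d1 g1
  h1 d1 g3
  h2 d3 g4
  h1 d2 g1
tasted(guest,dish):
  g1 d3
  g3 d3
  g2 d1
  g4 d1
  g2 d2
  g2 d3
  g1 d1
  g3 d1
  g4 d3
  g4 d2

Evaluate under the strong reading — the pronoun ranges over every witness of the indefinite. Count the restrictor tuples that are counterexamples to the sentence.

3

"him" takes "a guest" as antecedent and "it" takes "a dish"; both are donkey pronouns co-varying with the restrictor.
Strong reading: for every (h,d,g) with served(h,d,g), tasted(g,d).
Restrictor triples: (h1,d1,g3)→tasted(g3,d1) ✓  (h1,d2,g1)→tasted(g1,d2) ✗  (h1,d2,g3)→tasted(g3,d2) ✗  (h1,d2,g4)→tasted(g4,d2) ✓  (h1,d3,g1)→tasted(g1,d3) ✓  (h2,d1,g1)→tasted(g1,d1) ✓  (h2,d1,g4)→tasted(g4,d1) ✓  (h2,d2,g2)→tasted(g2,d2) ✓  (h2,d3,g4)→tasted(g4,d3) ✓  (h3,d1,g1)→tasted(g1,d1) ✓  (h3,d3,g2)→tasted(g2,d3) ✓  (h4,d1,g4)→tasted(g4,d1) ✓  (h4,d2,g1)→tasted(g1,d2) ✗
Counterexamples (restrictor triples failing the scope): 3.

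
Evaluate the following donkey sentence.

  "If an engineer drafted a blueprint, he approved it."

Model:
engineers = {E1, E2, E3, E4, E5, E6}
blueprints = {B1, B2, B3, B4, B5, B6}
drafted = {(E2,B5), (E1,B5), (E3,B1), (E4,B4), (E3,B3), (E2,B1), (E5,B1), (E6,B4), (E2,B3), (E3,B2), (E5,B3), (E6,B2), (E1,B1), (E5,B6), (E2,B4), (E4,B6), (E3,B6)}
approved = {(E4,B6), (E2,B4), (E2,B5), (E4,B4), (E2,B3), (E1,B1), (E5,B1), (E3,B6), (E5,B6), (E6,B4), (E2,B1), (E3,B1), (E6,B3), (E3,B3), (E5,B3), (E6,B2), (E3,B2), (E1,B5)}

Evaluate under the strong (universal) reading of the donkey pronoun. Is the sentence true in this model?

True

"it" takes "a blueprint" as antecedent — a donkey pronoun bound across the clause boundary.
Strong reading: for every (e,b) with drafted(e,b), approved(e,b).
Restrictor pairs: (E1,B1) ✓  (E1,B5) ✓  (E2,B1) ✓  (E2,B3) ✓  (E2,B4) ✓  (E2,B5) ✓  (E3,B1) ✓  (E3,B2) ✓  (E3,B3) ✓  (E3,B6) ✓  (E4,B4) ✓  (E4,B6) ✓  (E5,B1) ✓  (E5,B3) ✓  (E5,B6) ✓  (E6,B2) ✓  (E6,B4) ✓
Every restrictor pair satisfies the scope.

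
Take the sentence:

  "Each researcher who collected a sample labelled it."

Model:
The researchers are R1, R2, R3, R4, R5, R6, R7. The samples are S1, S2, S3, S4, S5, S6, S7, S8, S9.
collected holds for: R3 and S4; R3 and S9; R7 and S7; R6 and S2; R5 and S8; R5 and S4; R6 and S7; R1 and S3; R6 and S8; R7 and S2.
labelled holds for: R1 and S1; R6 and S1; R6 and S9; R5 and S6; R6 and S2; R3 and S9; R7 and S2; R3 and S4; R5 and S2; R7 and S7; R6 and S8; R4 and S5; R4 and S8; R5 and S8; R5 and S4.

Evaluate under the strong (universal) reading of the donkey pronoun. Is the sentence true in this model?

"it" takes "a sample" as antecedent — a donkey pronoun bound across the clause boundary.
Strong reading: for every (r,s) with collected(r,s), labelled(r,s).
Restrictor pairs: (R1,S3) ✗  (R3,S4) ✓  (R3,S9) ✓  (R5,S4) ✓  (R5,S8) ✓  (R6,S2) ✓  (R6,S7) ✗  (R6,S8) ✓  (R7,S2) ✓  (R7,S7) ✓
Counterexample: (R1,S3) is in collected but fails the scope.

False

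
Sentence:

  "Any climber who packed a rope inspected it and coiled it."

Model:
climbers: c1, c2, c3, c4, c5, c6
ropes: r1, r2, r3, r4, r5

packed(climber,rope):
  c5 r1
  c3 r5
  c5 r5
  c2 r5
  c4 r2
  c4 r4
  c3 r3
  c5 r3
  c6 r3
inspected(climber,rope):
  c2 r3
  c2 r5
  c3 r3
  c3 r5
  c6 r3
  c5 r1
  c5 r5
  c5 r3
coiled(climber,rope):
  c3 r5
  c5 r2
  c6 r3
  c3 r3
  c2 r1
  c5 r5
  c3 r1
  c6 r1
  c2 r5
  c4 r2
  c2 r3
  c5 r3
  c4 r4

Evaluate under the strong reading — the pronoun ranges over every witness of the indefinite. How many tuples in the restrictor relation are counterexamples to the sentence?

"it" takes "a rope" as antecedent — a donkey pronoun bound across the clause boundary.
Strong reading: for every (c,r) with packed(c,r), inspected(c,r) ∧ coiled(c,r).
Restrictor pairs: (c2,r5) ✓  (c3,r3) ✓  (c3,r5) ✓  (c4,r2) ✗  (c4,r4) ✗  (c5,r1) ✗  (c5,r3) ✓  (c5,r5) ✓  (c6,r3) ✓
Counterexamples (restrictor pairs failing the scope): 3.

3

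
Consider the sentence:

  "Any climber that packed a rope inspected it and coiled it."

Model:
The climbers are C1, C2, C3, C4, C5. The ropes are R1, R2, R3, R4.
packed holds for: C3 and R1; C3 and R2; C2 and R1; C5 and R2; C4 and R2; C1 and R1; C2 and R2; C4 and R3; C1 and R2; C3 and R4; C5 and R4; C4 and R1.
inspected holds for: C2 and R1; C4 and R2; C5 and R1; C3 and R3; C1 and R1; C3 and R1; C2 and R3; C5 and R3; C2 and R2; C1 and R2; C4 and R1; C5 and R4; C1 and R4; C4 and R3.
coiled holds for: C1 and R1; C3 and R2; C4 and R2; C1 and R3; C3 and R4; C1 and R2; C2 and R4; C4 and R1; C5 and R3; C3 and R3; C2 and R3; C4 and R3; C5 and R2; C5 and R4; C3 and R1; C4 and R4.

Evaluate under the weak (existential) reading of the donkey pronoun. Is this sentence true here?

False

"it" takes "a rope" as antecedent — a donkey pronoun bound across the clause boundary.
Weak reading: every climber c with some packed-rope has at least one packed-rope r such that inspected(c,r) ∧ coiled(c,r).
Per climber: C1:✓  C2:✗  C3:✓  C4:✓  C5:✓
C2 has no witness among its packed-ropes.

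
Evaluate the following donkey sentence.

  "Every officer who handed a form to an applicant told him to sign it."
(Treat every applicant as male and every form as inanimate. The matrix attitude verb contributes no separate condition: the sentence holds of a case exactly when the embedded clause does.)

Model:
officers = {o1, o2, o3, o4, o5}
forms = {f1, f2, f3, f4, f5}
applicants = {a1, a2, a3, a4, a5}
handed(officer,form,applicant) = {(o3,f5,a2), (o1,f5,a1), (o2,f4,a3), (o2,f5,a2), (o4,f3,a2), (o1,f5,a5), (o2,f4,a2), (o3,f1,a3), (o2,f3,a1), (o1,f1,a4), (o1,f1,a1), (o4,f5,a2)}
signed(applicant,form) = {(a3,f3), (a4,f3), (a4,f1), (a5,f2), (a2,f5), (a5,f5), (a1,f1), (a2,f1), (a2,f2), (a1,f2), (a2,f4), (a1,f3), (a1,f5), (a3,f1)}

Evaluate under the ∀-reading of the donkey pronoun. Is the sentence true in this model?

"him" takes "an applicant" as antecedent and "it" takes "a form"; both are donkey pronouns co-varying with the restrictor.
Strong reading: for every (o,f,a) with handed(o,f,a), signed(a,f).
Restrictor triples: (o1,f1,a1)→signed(a1,f1) ✓  (o1,f1,a4)→signed(a4,f1) ✓  (o1,f5,a1)→signed(a1,f5) ✓  (o1,f5,a5)→signed(a5,f5) ✓  (o2,f3,a1)→signed(a1,f3) ✓  (o2,f4,a2)→signed(a2,f4) ✓  (o2,f4,a3)→signed(a3,f4) ✗  (o2,f5,a2)→signed(a2,f5) ✓  (o3,f1,a3)→signed(a3,f1) ✓  (o3,f5,a2)→signed(a2,f5) ✓  (o4,f3,a2)→signed(a2,f3) ✗  (o4,f5,a2)→signed(a2,f5) ✓
Counterexample: (o2,f4,a3) — signed(a3,f4) does not hold.

False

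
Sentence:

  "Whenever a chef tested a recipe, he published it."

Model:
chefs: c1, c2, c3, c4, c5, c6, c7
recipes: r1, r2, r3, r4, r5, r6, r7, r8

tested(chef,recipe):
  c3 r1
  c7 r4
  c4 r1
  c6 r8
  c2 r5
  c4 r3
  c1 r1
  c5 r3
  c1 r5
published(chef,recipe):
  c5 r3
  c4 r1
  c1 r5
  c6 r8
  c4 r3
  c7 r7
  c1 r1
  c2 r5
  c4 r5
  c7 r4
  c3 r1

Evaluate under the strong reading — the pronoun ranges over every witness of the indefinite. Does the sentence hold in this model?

True

"it" takes "a recipe" as antecedent — a donkey pronoun bound across the clause boundary.
Strong reading: for every (c,r) with tested(c,r), published(c,r).
Restrictor pairs: (c1,r1) ✓  (c1,r5) ✓  (c2,r5) ✓  (c3,r1) ✓  (c4,r1) ✓  (c4,r3) ✓  (c5,r3) ✓  (c6,r8) ✓  (c7,r4) ✓
Every restrictor pair satisfies the scope.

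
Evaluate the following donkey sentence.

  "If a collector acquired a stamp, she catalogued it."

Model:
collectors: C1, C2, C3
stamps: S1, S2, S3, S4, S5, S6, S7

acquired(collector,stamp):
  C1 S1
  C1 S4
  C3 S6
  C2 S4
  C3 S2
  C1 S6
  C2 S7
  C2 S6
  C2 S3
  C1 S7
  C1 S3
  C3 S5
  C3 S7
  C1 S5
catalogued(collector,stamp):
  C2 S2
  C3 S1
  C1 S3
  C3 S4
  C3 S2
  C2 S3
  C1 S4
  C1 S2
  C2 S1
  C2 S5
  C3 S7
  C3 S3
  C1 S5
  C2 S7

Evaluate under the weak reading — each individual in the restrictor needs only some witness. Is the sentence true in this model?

"it" takes "a stamp" as antecedent — a donkey pronoun bound across the clause boundary.
Weak reading: every collector c with some acquired-stamp has at least one acquired-stamp s such that catalogued(c,s).
Per collector: C1:✓  C2:✓  C3:✓
Every collector in the restrictor has a witness.

True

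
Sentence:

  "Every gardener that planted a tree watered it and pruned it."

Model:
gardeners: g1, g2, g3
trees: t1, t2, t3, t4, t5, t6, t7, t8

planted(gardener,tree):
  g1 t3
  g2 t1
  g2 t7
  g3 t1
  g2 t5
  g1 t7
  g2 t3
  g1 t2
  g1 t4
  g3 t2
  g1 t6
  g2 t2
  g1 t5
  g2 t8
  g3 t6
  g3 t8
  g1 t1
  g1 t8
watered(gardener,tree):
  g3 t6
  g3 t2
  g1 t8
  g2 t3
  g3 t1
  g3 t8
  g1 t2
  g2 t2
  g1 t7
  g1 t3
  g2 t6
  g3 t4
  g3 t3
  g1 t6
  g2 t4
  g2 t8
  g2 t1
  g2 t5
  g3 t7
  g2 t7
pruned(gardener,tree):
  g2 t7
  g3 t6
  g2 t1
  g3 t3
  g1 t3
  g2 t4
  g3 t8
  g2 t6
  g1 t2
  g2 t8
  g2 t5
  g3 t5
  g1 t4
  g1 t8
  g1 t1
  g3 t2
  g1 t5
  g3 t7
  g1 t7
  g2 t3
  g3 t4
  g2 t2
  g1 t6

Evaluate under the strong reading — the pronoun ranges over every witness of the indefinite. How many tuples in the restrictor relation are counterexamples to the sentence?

"it" takes "a tree" as antecedent — a donkey pronoun bound across the clause boundary.
Strong reading: for every (g,t) with planted(g,t), watered(g,t) ∧ pruned(g,t).
Restrictor pairs: (g1,t1) ✗  (g1,t2) ✓  (g1,t3) ✓  (g1,t4) ✗  (g1,t5) ✗  (g1,t6) ✓  (g1,t7) ✓  (g1,t8) ✓  (g2,t1) ✓  (g2,t2) ✓  (g2,t3) ✓  (g2,t5) ✓  (g2,t7) ✓  (g2,t8) ✓  (g3,t1) ✗  (g3,t2) ✓  (g3,t6) ✓  (g3,t8) ✓
Counterexamples (restrictor pairs failing the scope): 4.

4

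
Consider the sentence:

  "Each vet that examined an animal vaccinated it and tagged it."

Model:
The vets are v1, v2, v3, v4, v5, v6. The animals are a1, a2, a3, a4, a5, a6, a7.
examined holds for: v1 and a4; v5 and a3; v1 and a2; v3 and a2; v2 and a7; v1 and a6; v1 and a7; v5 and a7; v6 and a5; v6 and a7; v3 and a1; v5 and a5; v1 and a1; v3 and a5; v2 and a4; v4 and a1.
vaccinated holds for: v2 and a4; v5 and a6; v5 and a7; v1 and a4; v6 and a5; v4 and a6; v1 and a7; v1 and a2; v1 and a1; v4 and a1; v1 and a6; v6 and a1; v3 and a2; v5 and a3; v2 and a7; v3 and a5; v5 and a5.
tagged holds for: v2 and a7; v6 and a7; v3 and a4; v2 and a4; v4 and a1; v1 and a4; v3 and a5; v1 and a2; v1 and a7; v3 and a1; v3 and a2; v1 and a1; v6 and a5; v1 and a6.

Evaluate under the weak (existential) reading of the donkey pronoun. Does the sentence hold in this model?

"it" takes "an animal" as antecedent — a donkey pronoun bound across the clause boundary.
Weak reading: every vet v with some examined-animal has at least one examined-animal a such that vaccinated(v,a) ∧ tagged(v,a).
Per vet: v1:✓  v2:✓  v3:✓  v4:✓  v5:✗  v6:✓
v5 has no witness among its examined-animals.

False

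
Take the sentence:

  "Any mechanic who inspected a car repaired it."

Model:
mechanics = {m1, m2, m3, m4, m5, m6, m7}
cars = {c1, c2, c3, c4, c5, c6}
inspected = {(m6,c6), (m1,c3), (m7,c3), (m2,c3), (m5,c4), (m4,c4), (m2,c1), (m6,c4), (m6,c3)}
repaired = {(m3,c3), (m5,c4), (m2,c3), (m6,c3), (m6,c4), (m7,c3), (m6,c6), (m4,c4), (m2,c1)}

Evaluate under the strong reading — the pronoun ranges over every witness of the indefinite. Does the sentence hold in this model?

False

"it" takes "a car" as antecedent — a donkey pronoun bound across the clause boundary.
Strong reading: for every (m,c) with inspected(m,c), repaired(m,c).
Restrictor pairs: (m1,c3) ✗  (m2,c1) ✓  (m2,c3) ✓  (m4,c4) ✓  (m5,c4) ✓  (m6,c3) ✓  (m6,c4) ✓  (m6,c6) ✓  (m7,c3) ✓
Counterexample: (m1,c3) is in inspected but fails the scope.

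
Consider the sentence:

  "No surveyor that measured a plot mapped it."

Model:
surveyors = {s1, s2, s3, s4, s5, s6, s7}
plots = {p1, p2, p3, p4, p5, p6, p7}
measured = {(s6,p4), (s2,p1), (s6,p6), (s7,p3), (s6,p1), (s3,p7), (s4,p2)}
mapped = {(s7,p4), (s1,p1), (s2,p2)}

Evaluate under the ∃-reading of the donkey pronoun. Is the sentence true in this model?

"it" takes "a plot" as antecedent — a donkey pronoun bound across the clause boundary.
Truth condition: for no (s,p) with measured(s,p) does mapped(s,p) hold.
Restrictor pairs — does the scope hold? (s2,p1):fails  (s3,p7):fails  (s4,p2):fails  (s6,p1):fails  (s6,p4):fails  (s6,p6):fails  (s7,p3):fails
Scope holds for no restrictor pair, so the sentence is true.

True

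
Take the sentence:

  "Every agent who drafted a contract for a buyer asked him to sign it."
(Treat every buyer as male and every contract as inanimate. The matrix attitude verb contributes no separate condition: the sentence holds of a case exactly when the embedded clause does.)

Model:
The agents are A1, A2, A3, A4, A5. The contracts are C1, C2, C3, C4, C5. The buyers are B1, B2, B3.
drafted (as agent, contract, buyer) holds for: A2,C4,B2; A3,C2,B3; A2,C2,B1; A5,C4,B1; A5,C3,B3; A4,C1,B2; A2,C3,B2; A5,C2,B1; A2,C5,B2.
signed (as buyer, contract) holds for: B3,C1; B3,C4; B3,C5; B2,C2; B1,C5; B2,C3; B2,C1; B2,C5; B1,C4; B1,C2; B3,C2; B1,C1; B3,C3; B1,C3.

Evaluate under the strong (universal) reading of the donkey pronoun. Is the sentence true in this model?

False

"him" takes "a buyer" as antecedent and "it" takes "a contract"; both are donkey pronouns co-varying with the restrictor.
Strong reading: for every (a,c,b) with drafted(a,c,b), signed(b,c).
Restrictor triples: (A2,C2,B1)→signed(B1,C2) ✓  (A2,C3,B2)→signed(B2,C3) ✓  (A2,C4,B2)→signed(B2,C4) ✗  (A2,C5,B2)→signed(B2,C5) ✓  (A3,C2,B3)→signed(B3,C2) ✓  (A4,C1,B2)→signed(B2,C1) ✓  (A5,C2,B1)→signed(B1,C2) ✓  (A5,C3,B3)→signed(B3,C3) ✓  (A5,C4,B1)→signed(B1,C4) ✓
Counterexample: (A2,C4,B2) — signed(B2,C4) does not hold.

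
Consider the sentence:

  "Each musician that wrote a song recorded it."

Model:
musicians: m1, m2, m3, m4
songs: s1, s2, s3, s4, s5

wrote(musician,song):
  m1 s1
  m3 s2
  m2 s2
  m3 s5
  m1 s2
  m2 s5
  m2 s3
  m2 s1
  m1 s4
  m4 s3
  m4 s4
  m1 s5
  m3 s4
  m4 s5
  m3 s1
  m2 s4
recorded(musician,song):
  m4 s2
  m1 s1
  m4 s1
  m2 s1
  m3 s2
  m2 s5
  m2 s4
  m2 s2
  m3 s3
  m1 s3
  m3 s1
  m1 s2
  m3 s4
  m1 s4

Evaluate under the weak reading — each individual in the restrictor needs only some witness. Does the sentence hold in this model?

False

"it" takes "a song" as antecedent — a donkey pronoun bound across the clause boundary.
Weak reading: every musician m with some wrote-song has at least one wrote-song s such that recorded(m,s).
Per musician: m1:✓  m2:✓  m3:✓  m4:✗
m4 has no witness among its wrote-songs.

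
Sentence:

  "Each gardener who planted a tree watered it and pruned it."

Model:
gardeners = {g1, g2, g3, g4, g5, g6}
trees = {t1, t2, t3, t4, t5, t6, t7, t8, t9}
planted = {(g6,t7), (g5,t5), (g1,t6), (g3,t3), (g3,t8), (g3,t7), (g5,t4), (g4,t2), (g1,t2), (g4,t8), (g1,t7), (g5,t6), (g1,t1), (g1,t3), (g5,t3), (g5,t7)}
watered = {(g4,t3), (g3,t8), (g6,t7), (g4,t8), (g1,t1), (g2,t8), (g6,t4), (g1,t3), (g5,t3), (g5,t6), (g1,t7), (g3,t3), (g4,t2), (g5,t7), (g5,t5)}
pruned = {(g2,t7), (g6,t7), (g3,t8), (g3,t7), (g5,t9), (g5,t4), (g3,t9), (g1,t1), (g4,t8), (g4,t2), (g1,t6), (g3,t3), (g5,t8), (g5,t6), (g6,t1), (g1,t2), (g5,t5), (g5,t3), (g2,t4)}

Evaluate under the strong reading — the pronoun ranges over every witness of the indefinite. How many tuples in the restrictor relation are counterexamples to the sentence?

7

"it" takes "a tree" as antecedent — a donkey pronoun bound across the clause boundary.
Strong reading: for every (g,t) with planted(g,t), watered(g,t) ∧ pruned(g,t).
Restrictor pairs: (g1,t1) ✓  (g1,t2) ✗  (g1,t3) ✗  (g1,t6) ✗  (g1,t7) ✗  (g3,t3) ✓  (g3,t7) ✗  (g3,t8) ✓  (g4,t2) ✓  (g4,t8) ✓  (g5,t3) ✓  (g5,t4) ✗  (g5,t5) ✓  (g5,t6) ✓  (g5,t7) ✗  (g6,t7) ✓
Counterexamples (restrictor pairs failing the scope): 7.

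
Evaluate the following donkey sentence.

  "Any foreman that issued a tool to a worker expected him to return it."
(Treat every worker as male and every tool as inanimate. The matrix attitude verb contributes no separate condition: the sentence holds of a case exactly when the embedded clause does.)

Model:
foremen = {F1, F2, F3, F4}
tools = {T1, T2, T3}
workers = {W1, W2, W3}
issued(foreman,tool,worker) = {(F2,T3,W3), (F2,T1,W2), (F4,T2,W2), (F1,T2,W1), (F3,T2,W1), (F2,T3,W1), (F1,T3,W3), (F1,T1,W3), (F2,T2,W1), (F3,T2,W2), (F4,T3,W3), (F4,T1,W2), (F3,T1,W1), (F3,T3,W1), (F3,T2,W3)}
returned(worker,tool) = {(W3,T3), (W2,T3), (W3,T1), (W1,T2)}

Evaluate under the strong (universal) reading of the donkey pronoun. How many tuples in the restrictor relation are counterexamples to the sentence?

8

"him" takes "a worker" as antecedent and "it" takes "a tool"; both are donkey pronouns co-varying with the restrictor.
Strong reading: for every (f,t,w) with issued(f,t,w), returned(w,t).
Restrictor triples: (F1,T1,W3)→returned(W3,T1) ✓  (F1,T2,W1)→returned(W1,T2) ✓  (F1,T3,W3)→returned(W3,T3) ✓  (F2,T1,W2)→returned(W2,T1) ✗  (F2,T2,W1)→returned(W1,T2) ✓  (F2,T3,W1)→returned(W1,T3) ✗  (F2,T3,W3)→returned(W3,T3) ✓  (F3,T1,W1)→returned(W1,T1) ✗  (F3,T2,W1)→returned(W1,T2) ✓  (F3,T2,W2)→returned(W2,T2) ✗  (F3,T2,W3)→returned(W3,T2) ✗  (F3,T3,W1)→returned(W1,T3) ✗  (F4,T1,W2)→returned(W2,T1) ✗  (F4,T2,W2)→returned(W2,T2) ✗  (F4,T3,W3)→returned(W3,T3) ✓
Counterexamples (restrictor triples failing the scope): 8.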